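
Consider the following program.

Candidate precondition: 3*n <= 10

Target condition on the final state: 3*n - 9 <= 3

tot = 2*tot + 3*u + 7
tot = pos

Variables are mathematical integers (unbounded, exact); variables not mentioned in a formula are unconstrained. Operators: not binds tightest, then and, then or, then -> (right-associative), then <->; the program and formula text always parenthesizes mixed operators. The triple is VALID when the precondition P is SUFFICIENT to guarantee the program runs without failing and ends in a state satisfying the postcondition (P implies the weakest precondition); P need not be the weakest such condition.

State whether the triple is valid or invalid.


Working backward. After the program, the postcondition 3*n - 9 <= 3 must hold; in canonical form it is 3*n <= 12.
Before tot := pos: 3*n <= 12
Before tot := 2*tot + 3*u + 7: 3*n <= 12
The weakest precondition is 3*n <= 12.
Check whether 3*n <= 10 implies it.
Every state satisfying the precondition satisfies the weakest precondition: the implication holds.
Answer: valid


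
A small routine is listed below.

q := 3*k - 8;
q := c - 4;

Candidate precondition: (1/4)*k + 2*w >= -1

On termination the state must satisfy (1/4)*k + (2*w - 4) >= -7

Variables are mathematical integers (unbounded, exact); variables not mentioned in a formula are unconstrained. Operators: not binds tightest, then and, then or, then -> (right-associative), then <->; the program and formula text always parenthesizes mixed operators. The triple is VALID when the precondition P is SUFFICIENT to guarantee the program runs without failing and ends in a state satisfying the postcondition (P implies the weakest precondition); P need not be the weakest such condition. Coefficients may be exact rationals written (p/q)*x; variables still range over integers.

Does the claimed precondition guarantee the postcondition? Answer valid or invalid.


Working backward. After the program, the postcondition (1/4)*k + (2*w - 4) >= -7 must hold; in canonical form it is (1/4)*k + 2*w >= -3.
Before q := c - 4: (1/4)*k + 2*w >= -3
Before q := 3*k - 8: (1/4)*k + 2*w >= -3
The weakest precondition is (1/4)*k + 2*w >= -3.
Check whether (1/4)*k + 2*w >= -1 implies it.
Every state satisfying the precondition satisfies the weakest precondition: the implication holds.
Answer: valid


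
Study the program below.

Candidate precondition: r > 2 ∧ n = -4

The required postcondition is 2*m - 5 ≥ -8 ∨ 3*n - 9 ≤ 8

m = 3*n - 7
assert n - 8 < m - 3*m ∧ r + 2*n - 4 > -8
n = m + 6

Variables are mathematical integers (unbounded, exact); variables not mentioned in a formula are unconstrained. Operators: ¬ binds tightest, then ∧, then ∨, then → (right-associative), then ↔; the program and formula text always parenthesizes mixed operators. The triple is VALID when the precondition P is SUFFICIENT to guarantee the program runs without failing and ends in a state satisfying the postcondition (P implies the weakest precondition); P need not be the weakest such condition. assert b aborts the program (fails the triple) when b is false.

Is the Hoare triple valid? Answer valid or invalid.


Working backward. After the program, the postcondition 2*m - 5 ≥ -8 ∨ 3*n - 9 ≤ 8 must hold; in canonical form it is 2*m ≥ -3 ∨ 3*n ≤ 17.
Before n := m + 6: 2*m ≥ -3 ∨ 3*m ≤ -1
Before assert n - 8 < m - 3*m ∧ r + 2*n - 4 > -8: 2*m + n < 8 ∧ 2*n + r > -4 ∧ (2*m ≥ -3 ∨ 3*m ≤ -1)
Before m := 3*n - 7: 7*n < 22 ∧ 2*n + r > -4 ∧ (6*n ≥ 11 ∨ 9*n ≤ 20)
The weakest precondition is 7*n < 22 ∧ 2*n + r > -4 ∧ (6*n ≥ 11 ∨ 9*n ≤ 20).
Check whether r > 2 ∧ n = -4 implies it.
Countermodel: at the initial state n = -4, r = 3, the precondition holds but the weakest precondition fails.
Answer: invalid


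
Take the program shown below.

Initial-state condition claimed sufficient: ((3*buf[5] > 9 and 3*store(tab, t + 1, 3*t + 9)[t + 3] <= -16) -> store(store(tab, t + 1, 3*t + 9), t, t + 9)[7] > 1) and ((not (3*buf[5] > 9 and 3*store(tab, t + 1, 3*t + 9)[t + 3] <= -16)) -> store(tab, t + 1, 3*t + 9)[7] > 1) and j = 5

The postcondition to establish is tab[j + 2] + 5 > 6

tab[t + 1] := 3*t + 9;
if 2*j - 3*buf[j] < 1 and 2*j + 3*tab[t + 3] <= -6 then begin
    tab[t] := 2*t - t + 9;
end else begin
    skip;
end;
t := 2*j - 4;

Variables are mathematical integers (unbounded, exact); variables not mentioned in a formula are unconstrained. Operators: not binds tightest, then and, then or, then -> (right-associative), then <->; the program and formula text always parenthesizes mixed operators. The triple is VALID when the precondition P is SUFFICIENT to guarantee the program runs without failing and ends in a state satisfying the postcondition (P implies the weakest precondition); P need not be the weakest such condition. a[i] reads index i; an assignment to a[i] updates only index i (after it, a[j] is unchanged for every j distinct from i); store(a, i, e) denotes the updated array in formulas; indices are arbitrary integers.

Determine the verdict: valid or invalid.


Working backward. After the program, the postcondition tab[j + 2] + 5 > 6 must hold; in canonical form it is tab[j + 2] > 1.
Before t := 2*j - 4: tab[j + 2] > 1
Then branch requires store(tab, t, t + 9)[j + 2] > 1; else branch requires tab[j + 2] > 1.
Before the if: ((2*j < 3*buf[j] + 1 and 3*tab[t + 3] + 2*j <= -6) -> store(tab, t, t + 9)[j + 2] > 1) and ((not (2*j < 3*buf[j] + 1 and 3*tab[t + 3] + 2*j <= -6)) -> tab[j + 2] > 1)
Before tab[t + 1] := 3*t + 9: ((2*j < 3*buf[j] + 1 and 3*store(tab, t + 1, 3*t + 9)[t + 3] + 2*j <= -6) -> store(store(tab, t + 1, 3*t + 9), t, t + 9)[j + 2] > 1) and ((not (2*j < 3*buf[j] + 1 and 3*store(tab, t + 1, 3*t + 9)[t + 3] + 2*j <= -6)) -> store(tab, t + 1, 3*t + 9)[j + 2] > 1)
The weakest precondition is ((2*j < 3*buf[j] + 1 and 3*store(tab, t + 1, 3*t + 9)[t + 3] + 2*j <= -6) -> store(store(tab, t + 1, 3*t + 9), t, t + 9)[j + 2] > 1) and ((not (2*j < 3*buf[j] + 1 and 3*store(tab, t + 1, 3*t + 9)[t + 3] + 2*j <= -6)) -> store(tab, t + 1, 3*t + 9)[j + 2] > 1).
Check whether ((3*buf[5] > 9 and 3*store(tab, t + 1, 3*t + 9)[t + 3] <= -16) -> store(store(tab, t + 1, 3*t + 9), t, t + 9)[7] > 1) and ((not (3*buf[5] > 9 and 3*store(tab, t + 1, 3*t + 9)[t + 3] <= -16)) -> store(tab, t + 1, 3*t + 9)[7] > 1) and j = 5 implies it.
Every state satisfying the precondition satisfies the weakest precondition: the implication holds.
Answer: valid


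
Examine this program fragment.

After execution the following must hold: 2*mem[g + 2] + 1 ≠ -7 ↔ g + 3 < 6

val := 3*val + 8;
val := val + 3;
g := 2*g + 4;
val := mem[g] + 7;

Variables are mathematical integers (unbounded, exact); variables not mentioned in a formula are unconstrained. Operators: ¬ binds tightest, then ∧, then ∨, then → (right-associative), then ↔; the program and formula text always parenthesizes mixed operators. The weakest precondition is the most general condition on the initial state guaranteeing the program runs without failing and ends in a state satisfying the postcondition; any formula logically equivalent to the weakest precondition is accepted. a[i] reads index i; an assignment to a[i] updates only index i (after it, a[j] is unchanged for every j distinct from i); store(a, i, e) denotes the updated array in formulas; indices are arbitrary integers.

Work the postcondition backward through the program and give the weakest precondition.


Working backward. After the program, the postcondition 2*mem[g + 2] + 1 ≠ -7 ↔ g + 3 < 6 must hold; in canonical form it is 2*mem[g + 2] ≠ -8 ↔ g < 3.
Before val := mem[g] + 7: 2*mem[g + 2] ≠ -8 ↔ g < 3
Before g := 2*g + 4: 2*mem[2*g + 6] ≠ -8 ↔ 2*g < -1
Before val := val + 3: 2*mem[2*g + 6] ≠ -8 ↔ 2*g < -1
Before val := 3*val + 8: 2*mem[2*g + 6] ≠ -8 ↔ 2*g < -1
Answer: WP = 2*mem[2*g + 6] ≠ -8 ↔ 2*g < -1


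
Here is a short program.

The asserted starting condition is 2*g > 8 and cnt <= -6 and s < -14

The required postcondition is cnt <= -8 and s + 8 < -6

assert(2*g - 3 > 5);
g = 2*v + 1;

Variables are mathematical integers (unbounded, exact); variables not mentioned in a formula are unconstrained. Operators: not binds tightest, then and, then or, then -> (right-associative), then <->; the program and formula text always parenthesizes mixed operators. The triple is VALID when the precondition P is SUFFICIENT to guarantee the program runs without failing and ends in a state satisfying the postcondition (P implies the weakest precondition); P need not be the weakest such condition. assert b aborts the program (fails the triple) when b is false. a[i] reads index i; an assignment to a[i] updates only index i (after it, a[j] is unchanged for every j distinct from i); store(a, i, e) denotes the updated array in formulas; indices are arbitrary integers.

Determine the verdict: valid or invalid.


Working backward. After the program, the postcondition cnt <= -8 and s + 8 < -6 must hold; in canonical form it is cnt <= -8 and s < -14.
Before g := 2*v + 1: cnt <= -8 and s < -14
Before assert 2*g - 3 > 5: 2*g > 8 and cnt <= -8 and s < -14
The weakest precondition is 2*g > 8 and cnt <= -8 and s < -14.
Check whether 2*g > 8 and cnt <= -6 and s < -14 implies it.
Countermodel: at the initial state cnt = -7, g = 5, s = -15, the precondition holds but the weakest precondition fails.
Answer: invalid


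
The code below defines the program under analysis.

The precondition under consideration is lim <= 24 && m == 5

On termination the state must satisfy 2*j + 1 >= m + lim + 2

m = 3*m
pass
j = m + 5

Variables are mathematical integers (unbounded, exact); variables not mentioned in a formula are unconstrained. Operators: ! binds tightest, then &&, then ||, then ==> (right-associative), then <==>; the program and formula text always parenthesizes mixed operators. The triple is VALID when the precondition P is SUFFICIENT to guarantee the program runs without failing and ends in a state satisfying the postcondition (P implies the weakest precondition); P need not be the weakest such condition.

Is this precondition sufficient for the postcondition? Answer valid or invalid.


Working backward. After the program, the postcondition 2*j + 1 >= m + lim + 2 must hold; in canonical form it is 2*j >= lim + m + 1.
Before j := m + 5: m >= lim - 9
Before skip: m >= lim - 9
Before m := 3*m: 3*m >= lim - 9
The weakest precondition is 3*m >= lim - 9.
Check whether lim <= 24 && m == 5 implies it.
Every state satisfying the precondition satisfies the weakest precondition: the implication holds.
Answer: valid


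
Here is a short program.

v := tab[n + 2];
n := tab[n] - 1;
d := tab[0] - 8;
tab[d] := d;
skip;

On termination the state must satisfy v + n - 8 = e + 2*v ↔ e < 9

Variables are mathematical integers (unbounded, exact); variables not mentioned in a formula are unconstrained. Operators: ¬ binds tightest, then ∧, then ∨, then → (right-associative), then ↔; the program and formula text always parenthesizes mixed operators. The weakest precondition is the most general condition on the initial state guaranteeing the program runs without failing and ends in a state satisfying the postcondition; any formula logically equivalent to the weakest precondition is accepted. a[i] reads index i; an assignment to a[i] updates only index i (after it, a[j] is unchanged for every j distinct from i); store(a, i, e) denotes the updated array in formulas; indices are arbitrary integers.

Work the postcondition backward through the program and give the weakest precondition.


Working backward. After the program, the postcondition v + n - 8 = e + 2*v ↔ e < 9 must hold; in canonical form it is n = e + v + 8 ↔ e < 9.
Before skip: n = e + v + 8 ↔ e < 9
Before tab[d] := d: n = e + v + 8 ↔ e < 9
Before d := tab[0] - 8: n = e + v + 8 ↔ e < 9
Before n := tab[n] - 1: tab[n] = e + v + 9 ↔ e < 9
Before v := tab[n + 2]: tab[n] = tab[n + 2] + e + 9 ↔ e < 9
Answer: WP = tab[n] = tab[n + 2] + e + 9 ↔ e < 9


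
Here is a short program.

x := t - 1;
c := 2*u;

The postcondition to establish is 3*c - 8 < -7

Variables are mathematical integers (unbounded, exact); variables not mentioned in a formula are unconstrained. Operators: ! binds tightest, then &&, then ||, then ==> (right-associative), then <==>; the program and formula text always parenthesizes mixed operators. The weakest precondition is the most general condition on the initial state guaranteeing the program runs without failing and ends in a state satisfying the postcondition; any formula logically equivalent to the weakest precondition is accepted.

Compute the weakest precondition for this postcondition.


Working backward. After the program, the postcondition 3*c - 8 < -7 must hold; in canonical form it is 3*c < 1.
Before c := 2*u: 6*u < 1
Before x := t - 1: 6*u < 1
Answer: WP = 6*u < 1


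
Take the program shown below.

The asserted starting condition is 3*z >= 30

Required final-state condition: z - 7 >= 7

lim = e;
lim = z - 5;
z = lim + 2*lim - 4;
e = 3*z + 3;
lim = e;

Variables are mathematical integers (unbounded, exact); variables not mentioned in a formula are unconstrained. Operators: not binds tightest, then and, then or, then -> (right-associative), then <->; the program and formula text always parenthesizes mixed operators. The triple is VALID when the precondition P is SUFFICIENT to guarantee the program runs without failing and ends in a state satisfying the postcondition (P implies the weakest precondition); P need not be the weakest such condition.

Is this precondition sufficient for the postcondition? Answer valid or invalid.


Working backward. After the program, the postcondition z - 7 >= 7 must hold; in canonical form it is z >= 14.
Before lim := e: z >= 14
Before e := 3*z + 3: z >= 14
Before z := lim + 2*lim - 4: 3*lim >= 18
Before lim := z - 5: 3*z >= 33
Before lim := e: 3*z >= 33
The weakest precondition is 3*z >= 33.
Check whether 3*z >= 30 implies it.
Countermodel: at the initial state z = 10, the precondition holds but the weakest precondition fails.
Answer: invalid


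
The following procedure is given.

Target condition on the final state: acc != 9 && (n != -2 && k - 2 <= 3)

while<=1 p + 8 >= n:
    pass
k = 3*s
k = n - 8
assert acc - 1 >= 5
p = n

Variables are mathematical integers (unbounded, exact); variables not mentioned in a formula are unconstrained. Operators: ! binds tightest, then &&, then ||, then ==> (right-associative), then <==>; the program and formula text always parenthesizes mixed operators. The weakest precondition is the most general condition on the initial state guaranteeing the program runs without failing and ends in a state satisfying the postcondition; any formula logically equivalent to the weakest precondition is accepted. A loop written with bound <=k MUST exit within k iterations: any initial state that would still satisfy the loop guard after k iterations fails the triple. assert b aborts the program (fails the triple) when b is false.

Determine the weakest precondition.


Working backward. After the program, the postcondition acc != 9 && (n != -2 && k - 2 <= 3) must hold; in canonical form it is acc != 9 && n != -2 && k <= 5.
Before p := n: acc != 9 && n != -2 && k <= 5
Before assert acc - 1 >= 5: acc >= 6 && acc != 9 && n != -2 && k <= 5
Before k := n - 8: acc >= 6 && acc != 9 && n != -2 && n <= 13
Before k := 3*s: acc >= 6 && acc != 9 && n != -2 && n <= 13
Before the loop (bound <=1), unroll the exhaustion recursion (WP_0 = exit-now case; WP_j = one more guarded iteration, up to j = 1):
  WP_0: (!(p >= n - 8)) && acc >= 6 && acc != 9 && n != -2 && n <= 13
  WP_1: (p >= n - 8 ==> ((!(p >= n - 8)) && acc >= 6 && acc != 9 && n != -2 && n <= 13)) && ((!(p >= n - 8)) ==> (acc >= 6 && acc != 9 && n != -2 && n <= 13))
So before the loop: (p >= n - 8 ==> ((!(p >= n - 8)) && acc >= 6 && acc != 9 && n != -2 && n <= 13)) && ((!(p >= n - 8)) ==> (acc >= 6 && acc != 9 && n != -2 && n <= 13))
Answer: WP = (p >= n - 8 ==> ((!(p >= n - 8)) && acc >= 6 && acc != 9 && n != -2 && n <= 13)) && ((!(p >= n - 8)) ==> (acc >= 6 && acc != 9 && n != -2 && n <= 13))


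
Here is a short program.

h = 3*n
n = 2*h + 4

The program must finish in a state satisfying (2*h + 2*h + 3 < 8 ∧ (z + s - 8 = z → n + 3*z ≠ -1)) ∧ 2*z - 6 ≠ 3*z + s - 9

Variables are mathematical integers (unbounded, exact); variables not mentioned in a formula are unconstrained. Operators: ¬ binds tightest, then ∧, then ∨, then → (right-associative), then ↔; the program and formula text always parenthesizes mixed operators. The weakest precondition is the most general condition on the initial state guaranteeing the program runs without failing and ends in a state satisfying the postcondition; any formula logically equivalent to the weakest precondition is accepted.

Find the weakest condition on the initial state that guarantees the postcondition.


Working backward. After the program, the postcondition (2*h + 2*h + 3 < 8 ∧ (z + s - 8 = z → n + 3*z ≠ -1)) ∧ 2*z - 6 ≠ 3*z + s - 9 must hold; in canonical form it is 4*h < 5 ∧ (s = 8 → n + 3*z ≠ -1) ∧ s + z ≠ 3.
Before n := 2*h + 4: 4*h < 5 ∧ (s = 8 → 2*h + 3*z ≠ -5) ∧ s + z ≠ 3
Before h := 3*n: 12*n < 5 ∧ (s = 8 → 6*n + 3*z ≠ -5) ∧ s + z ≠ 3
Answer: WP = 12*n < 5 ∧ (s = 8 → 6*n + 3*z ≠ -5) ∧ s + z ≠ 3


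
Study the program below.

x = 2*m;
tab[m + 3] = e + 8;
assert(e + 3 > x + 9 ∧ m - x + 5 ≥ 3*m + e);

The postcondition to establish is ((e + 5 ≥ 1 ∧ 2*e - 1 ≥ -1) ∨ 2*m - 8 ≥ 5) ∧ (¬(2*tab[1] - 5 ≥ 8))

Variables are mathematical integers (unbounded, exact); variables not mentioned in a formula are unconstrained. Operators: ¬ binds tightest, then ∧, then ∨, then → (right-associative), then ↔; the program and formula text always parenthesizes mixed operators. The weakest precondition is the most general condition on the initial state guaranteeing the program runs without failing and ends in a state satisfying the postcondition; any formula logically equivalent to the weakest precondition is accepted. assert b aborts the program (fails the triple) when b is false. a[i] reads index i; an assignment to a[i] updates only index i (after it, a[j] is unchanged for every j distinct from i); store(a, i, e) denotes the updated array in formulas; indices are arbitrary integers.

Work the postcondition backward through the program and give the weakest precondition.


Working backward. After the program, the postcondition ((e + 5 ≥ 1 ∧ 2*e - 1 ≥ -1) ∨ 2*m - 8 ≥ 5) ∧ (¬(2*tab[1] - 5 ≥ 8)) must hold; in canonical form it is ((e ≥ -4 ∧ 2*e ≥ 0) ∨ 2*m ≥ 13) ∧ (¬(2*tab[1] ≥ 13)).
Before assert e + 3 > x + 9 ∧ m - x + 5 ≥ 3*m + e: e > x + 6 ∧ e + 2*m + x ≤ 5 ∧ ((e ≥ -4 ∧ 2*e ≥ 0) ∨ 2*m ≥ 13) ∧ (¬(2*tab[1] ≥ 13))
Before tab[m + 3] := e + 8: e > x + 6 ∧ e + 2*m + x ≤ 5 ∧ ((e ≥ -4 ∧ 2*e ≥ 0) ∨ 2*m ≥ 13) ∧ (¬(2*store(tab, m + 3, e + 8)[1] ≥ 13))
Before x := 2*m: e > 2*m + 6 ∧ e + 4*m ≤ 5 ∧ ((e ≥ -4 ∧ 2*e ≥ 0) ∨ 2*m ≥ 13) ∧ (¬(2*store(tab, m + 3, e + 8)[1] ≥ 13))
Answer: WP = e > 2*m + 6 ∧ e + 4*m ≤ 5 ∧ ((e ≥ -4 ∧ 2*e ≥ 0) ∨ 2*m ≥ 13) ∧ (¬(2*store(tab, m + 3, e + 8)[1] ≥ 13))


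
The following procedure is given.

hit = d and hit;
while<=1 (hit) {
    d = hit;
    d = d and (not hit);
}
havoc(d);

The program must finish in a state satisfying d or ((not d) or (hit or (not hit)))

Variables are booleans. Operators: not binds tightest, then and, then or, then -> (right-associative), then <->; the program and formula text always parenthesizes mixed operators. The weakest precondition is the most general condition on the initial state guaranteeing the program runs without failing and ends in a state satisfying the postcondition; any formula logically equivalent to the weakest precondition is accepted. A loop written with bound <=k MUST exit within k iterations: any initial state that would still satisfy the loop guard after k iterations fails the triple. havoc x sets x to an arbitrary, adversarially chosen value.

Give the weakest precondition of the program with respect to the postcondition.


Working backward. After the program, the postcondition d or ((not d) or (hit or (not hit))) must hold; in canonical form it is true.
Before havoc d: true
Before the loop (bound <=1), unroll the exhaustion recursion (WP_0 = exit-now case; WP_j = one more guarded iteration, up to j = 1):
  WP_0: not hit
  WP_1: hit -> (not hit)
So before the loop: hit -> (not hit)
Before hit := d and hit: (d and hit) -> (not (d and hit))
Answer: WP = (d and hit) -> (not (d and hit))


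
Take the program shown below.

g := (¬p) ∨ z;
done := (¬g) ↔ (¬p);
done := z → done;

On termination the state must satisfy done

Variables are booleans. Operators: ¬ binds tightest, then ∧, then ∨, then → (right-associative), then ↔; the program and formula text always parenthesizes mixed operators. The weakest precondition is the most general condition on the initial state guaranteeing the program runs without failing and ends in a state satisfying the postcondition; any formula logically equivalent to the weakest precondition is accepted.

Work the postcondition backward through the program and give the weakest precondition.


Working backward. After the program, done must hold.
Before done := z → done: z → done
Before done := (¬g) ↔ (¬p): z → ((¬g) ↔ (¬p))
Before g := (¬p) ∨ z: z → ((¬((¬p) ∨ z)) ↔ (¬p))
Answer: WP = z → ((¬((¬p) ∨ z)) ↔ (¬p))


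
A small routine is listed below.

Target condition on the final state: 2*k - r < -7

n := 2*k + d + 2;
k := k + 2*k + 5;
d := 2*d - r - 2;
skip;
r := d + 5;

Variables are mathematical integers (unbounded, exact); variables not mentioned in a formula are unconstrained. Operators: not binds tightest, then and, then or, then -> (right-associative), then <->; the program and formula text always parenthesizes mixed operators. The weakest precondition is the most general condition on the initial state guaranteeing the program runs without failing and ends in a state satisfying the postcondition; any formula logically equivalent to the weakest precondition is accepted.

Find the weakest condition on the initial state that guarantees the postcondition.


Working backward. After the program, the postcondition 2*k - r < -7 must hold; in canonical form it is 2*k < r - 7.
Before r := d + 5: 2*k < d - 2
Before skip: 2*k < d - 2
Before d := 2*d - r - 2: 2*k + r < 2*d - 4
Before k := k + 2*k + 5: 6*k + r < 2*d - 14
Before n := 2*k + d + 2: 6*k + r < 2*d - 14
Answer: WP = 6*k + r < 2*d - 14


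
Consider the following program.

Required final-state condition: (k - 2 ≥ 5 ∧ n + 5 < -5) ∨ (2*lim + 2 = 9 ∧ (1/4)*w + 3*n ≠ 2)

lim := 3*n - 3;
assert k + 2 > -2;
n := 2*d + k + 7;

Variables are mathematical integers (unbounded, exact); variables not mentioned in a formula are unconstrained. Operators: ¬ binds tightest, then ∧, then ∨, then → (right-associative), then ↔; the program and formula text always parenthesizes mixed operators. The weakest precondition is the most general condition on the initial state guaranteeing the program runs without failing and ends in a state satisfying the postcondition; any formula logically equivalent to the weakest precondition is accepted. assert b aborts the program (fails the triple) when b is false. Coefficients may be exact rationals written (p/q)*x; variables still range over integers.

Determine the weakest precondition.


Working backward. After the program, the postcondition (k - 2 ≥ 5 ∧ n + 5 < -5) ∨ (2*lim + 2 = 9 ∧ (1/4)*w + 3*n ≠ 2) must hold; in canonical form it is (k ≥ 7 ∧ n < -10) ∨ (2*lim = 7 ∧ 3*n + (1/4)*w ≠ 2).
Before n := 2*d + k + 7: (k ≥ 7 ∧ 2*d + k < -17) ∨ (2*lim = 7 ∧ 6*d + 3*k + (1/4)*w ≠ -19)
Before assert k + 2 > -2: k > -4 ∧ ((k ≥ 7 ∧ 2*d + k < -17) ∨ (2*lim = 7 ∧ 6*d + 3*k + (1/4)*w ≠ -19))
Before lim := 3*n - 3: k > -4 ∧ ((k ≥ 7 ∧ 2*d + k < -17) ∨ (6*n = 13 ∧ 6*d + 3*k + (1/4)*w ≠ -19))
Answer: WP = k > -4 ∧ ((k ≥ 7 ∧ 2*d + k < -17) ∨ (6*n = 13 ∧ 6*d + 3*k + (1/4)*w ≠ -19))


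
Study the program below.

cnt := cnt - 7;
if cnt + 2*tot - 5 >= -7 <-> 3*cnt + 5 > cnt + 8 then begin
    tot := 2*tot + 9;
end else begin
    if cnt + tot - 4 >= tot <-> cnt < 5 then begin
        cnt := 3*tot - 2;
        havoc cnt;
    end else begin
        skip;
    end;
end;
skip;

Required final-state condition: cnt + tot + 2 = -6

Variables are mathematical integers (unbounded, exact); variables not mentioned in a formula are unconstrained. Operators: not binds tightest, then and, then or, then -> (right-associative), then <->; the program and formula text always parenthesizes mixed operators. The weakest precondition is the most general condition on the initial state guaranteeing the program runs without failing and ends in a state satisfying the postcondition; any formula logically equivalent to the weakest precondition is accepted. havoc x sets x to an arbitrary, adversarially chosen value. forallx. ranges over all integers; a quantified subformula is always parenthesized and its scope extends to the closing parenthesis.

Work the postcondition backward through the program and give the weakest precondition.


Working backward. After the program, the postcondition cnt + tot + 2 = -6 must hold; in canonical form it is cnt + tot = -8.
Before skip: cnt + tot = -8
Then branch requires cnt + 2*tot = -17; else branch requires ((cnt >= 4 <-> cnt < 5) -> (forall cnt_1. cnt_1 + tot = -8)) and ((not (cnt >= 4 <-> cnt < 5)) -> cnt + tot = -8).
Before the if: ((cnt + 2*tot >= -2 <-> 2*cnt > 3) -> cnt + 2*tot = -17) and ((not (cnt + 2*tot >= -2 <-> 2*cnt > 3)) -> (((cnt >= 4 <-> cnt < 5) -> (forall cnt_1. cnt_1 + tot = -8)) and ((not (cnt >= 4 <-> cnt < 5)) -> cnt + tot = -8)))
Before cnt := cnt - 7: ((cnt + 2*tot >= 5 <-> 2*cnt > 17) -> cnt + 2*tot = -10) and ((not (cnt + 2*tot >= 5 <-> 2*cnt > 17)) -> (((cnt >= 11 <-> cnt < 12) -> (forall cnt_1. cnt_1 + tot = -8)) and ((not (cnt >= 11 <-> cnt < 12)) -> cnt + tot = -1)))
Answer: WP = ((cnt + 2*tot >= 5 <-> 2*cnt > 17) -> cnt + 2*tot = -10) and ((not (cnt + 2*tot >= 5 <-> 2*cnt > 17)) -> (((cnt >= 11 <-> cnt < 12) -> (forall cnt_1. cnt_1 + tot = -8)) and ((not (cnt >= 11 <-> cnt < 12)) -> cnt + tot = -1)))


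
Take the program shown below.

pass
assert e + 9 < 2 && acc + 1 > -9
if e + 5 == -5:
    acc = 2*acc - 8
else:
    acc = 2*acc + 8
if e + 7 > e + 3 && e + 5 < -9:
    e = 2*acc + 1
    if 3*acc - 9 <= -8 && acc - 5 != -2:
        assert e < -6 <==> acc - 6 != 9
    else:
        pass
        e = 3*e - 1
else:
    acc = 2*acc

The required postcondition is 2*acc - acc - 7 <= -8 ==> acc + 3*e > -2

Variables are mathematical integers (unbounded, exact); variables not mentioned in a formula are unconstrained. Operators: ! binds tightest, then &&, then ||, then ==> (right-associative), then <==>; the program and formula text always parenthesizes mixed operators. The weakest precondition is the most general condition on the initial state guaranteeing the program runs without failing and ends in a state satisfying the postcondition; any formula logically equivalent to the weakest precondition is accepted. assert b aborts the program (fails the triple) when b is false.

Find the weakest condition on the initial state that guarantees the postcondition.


Working backward. After the program, the postcondition 2*acc - acc - 7 <= -8 ==> acc + 3*e > -2 must hold; in canonical form it is acc <= -1 ==> acc + 3*e > -2.
Then branch requires ((3*acc <= 1 && acc != 3) ==> ((2*acc < -7 <==> acc != 15) && (acc <= -1 ==> 7*acc > -5))) && ((!(3*acc <= 1 && acc != 3)) ==> (acc <= -1 ==> 19*acc > -8)); else branch requires 2*acc <= -1 ==> 2*acc + 3*e > -2.
Before the if: (e < -14 ==> (((3*acc <= 1 && acc != 3) ==> ((2*acc < -7 <==> acc != 15) && (acc <= -1 ==> 7*acc > -5))) && ((!(3*acc <= 1 && acc != 3)) ==> (acc <= -1 ==> 19*acc > -8)))) && ((!(e < -14)) ==> (2*acc <= -1 ==> 2*acc + 3*e > -2))
Then branch requires (e < -14 ==> (((6*acc <= 25 && 2*acc != 11) ==> ((4*acc < 9 <==> 2*acc != 23) && (2*acc <= 7 ==> 14*acc > 51))) && ((!(6*acc <= 25 && 2*acc != 11)) ==> (2*acc <= 7 ==> 38*acc > 144)))) && ((!(e < -14)) ==> (4*acc <= 15 ==> 4*acc + 3*e > 14)); else branch requires (e < -14 ==> (((6*acc <= -23 && 2*acc != -5) ==> ((4*acc < -23 <==> 2*acc != 7) && (2*acc <= -9 ==> 14*acc > -61))) && ((!(6*acc <= -23 && 2*acc != -5)) ==> (2*acc <= -9 ==> 38*acc > -160)))) && ((!(e < -14)) ==> (4*acc <= -17 ==> 4*acc + 3*e > -18)).
Before the if: (e == -10 ==> ((e < -14 ==> (((6*acc <= 25 && 2*acc != 11) ==> ((4*acc < 9 <==> 2*acc != 23) && (2*acc <= 7 ==> 14*acc > 51))) && ((!(6*acc <= 25 && 2*acc != 11)) ==> (2*acc <= 7 ==> 38*acc > 144)))) && ((!(e < -14)) ==> (4*acc <= 15 ==> 4*acc + 3*e > 14)))) && ((!(e == -10)) ==> ((e < -14 ==> (((6*acc <= -23 && 2*acc != -5) ==> ((4*acc < -23 <==> 2*acc != 7) && (2*acc <= -9 ==> 14*acc > -61))) && ((!(6*acc <= -23 && 2*acc != -5)) ==> (2*acc <= -9 ==> 38*acc > -160)))) && ((!(e < -14)) ==> (4*acc <= -17 ==> 4*acc + 3*e > -18))))
Before assert e + 9 < 2 && acc + 1 > -9: e < -7 && acc > -10 && (e == -10 ==> ((e < -14 ==> (((6*acc <= 25 && 2*acc != 11) ==> ((4*acc < 9 <==> 2*acc != 23) && (2*acc <= 7 ==> 14*acc > 51))) && ((!(6*acc <= 25 && 2*acc != 11)) ==> (2*acc <= 7 ==> 38*acc > 144)))) && ((!(e < -14)) ==> (4*acc <= 15 ==> 4*acc + 3*e > 14)))) && ((!(e == -10)) ==> ((e < -14 ==> (((6*acc <= -23 && 2*acc != -5) ==> ((4*acc < -23 <==> 2*acc != 7) && (2*acc <= -9 ==> 14*acc > -61))) && ((!(6*acc <= -23 && 2*acc != -5)) ==> (2*acc <= -9 ==> 38*acc > -160)))) && ((!(e < -14)) ==> (4*acc <= -17 ==> 4*acc + 3*e > -18))))
Before skip: e < -7 && acc > -10 && (e == -10 ==> ((e < -14 ==> (((6*acc <= 25 && 2*acc != 11) ==> ((4*acc < 9 <==> 2*acc != 23) && (2*acc <= 7 ==> 14*acc > 51))) && ((!(6*acc <= 25 && 2*acc != 11)) ==> (2*acc <= 7 ==> 38*acc > 144)))) && ((!(e < -14)) ==> (4*acc <= 15 ==> 4*acc + 3*e > 14)))) && ((!(e == -10)) ==> ((e < -14 ==> (((6*acc <= -23 && 2*acc != -5) ==> ((4*acc < -23 <==> 2*acc != 7) && (2*acc <= -9 ==> 14*acc > -61))) && ((!(6*acc <= -23 && 2*acc != -5)) ==> (2*acc <= -9 ==> 38*acc > -160)))) && ((!(e < -14)) ==> (4*acc <= -17 ==> 4*acc + 3*e > -18))))
Answer: WP = e < -7 && acc > -10 && (e == -10 ==> ((e < -14 ==> (((6*acc <= 25 && 2*acc != 11) ==> ((4*acc < 9 <==> 2*acc != 23) && (2*acc <= 7 ==> 14*acc > 51))) && ((!(6*acc <= 25 && 2*acc != 11)) ==> (2*acc <= 7 ==> 38*acc > 144)))) && ((!(e < -14)) ==> (4*acc <= 15 ==> 4*acc + 3*e > 14)))) && ((!(e == -10)) ==> ((e < -14 ==> (((6*acc <= -23 && 2*acc != -5) ==> ((4*acc < -23 <==> 2*acc != 7) && (2*acc <= -9 ==> 14*acc > -61))) && ((!(6*acc <= -23 && 2*acc != -5)) ==> (2*acc <= -9 ==> 38*acc > -160)))) && ((!(e < -14)) ==> (4*acc <= -17 ==> 4*acc + 3*e > -18))))


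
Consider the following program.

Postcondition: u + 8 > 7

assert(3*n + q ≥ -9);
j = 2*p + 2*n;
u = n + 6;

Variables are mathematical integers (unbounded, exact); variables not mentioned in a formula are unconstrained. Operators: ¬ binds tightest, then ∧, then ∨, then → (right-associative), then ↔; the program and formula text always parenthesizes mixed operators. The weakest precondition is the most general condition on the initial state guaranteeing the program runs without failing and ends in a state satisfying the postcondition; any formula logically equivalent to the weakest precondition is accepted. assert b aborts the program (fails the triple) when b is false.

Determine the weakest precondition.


Working backward. After the program, the postcondition u + 8 > 7 must hold; in canonical form it is u > -1.
Before u := n + 6: n > -7
Before j := 2*p + 2*n: n > -7
Before assert 3*n + q ≥ -9: 3*n + q ≥ -9 ∧ n > -7
Answer: WP = 3*n + q ≥ -9 ∧ n > -7


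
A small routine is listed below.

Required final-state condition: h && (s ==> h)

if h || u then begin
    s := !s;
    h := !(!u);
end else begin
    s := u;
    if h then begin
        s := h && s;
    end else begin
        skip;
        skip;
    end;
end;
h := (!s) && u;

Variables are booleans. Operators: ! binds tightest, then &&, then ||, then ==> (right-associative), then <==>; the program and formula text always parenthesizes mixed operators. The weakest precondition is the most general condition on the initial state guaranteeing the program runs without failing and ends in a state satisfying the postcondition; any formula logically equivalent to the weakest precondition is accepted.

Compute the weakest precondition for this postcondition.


Working backward. After the program, h && (s ==> h) must hold.
Before h := (!s) && u: (!s) && u && (s ==> ((!s) && u))
Then branch requires s && u && ((!s) ==> (s && u)); else branch requires (h ==> ((!(h && u)) && u && ((h && u) ==> ((!(h && u)) && u)))) && h.
Before the if: ((h || u) ==> (s && u && ((!s) ==> (s && u)))) && ((!(h || u)) ==> ((h ==> ((!(h && u)) && u && ((h && u) ==> ((!(h && u)) && u)))) && h))
Answer: WP = ((h || u) ==> (s && u && ((!s) ==> (s && u)))) && ((!(h || u)) ==> ((h ==> ((!(h && u)) && u && ((h && u) ==> ((!(h && u)) && u)))) && h))


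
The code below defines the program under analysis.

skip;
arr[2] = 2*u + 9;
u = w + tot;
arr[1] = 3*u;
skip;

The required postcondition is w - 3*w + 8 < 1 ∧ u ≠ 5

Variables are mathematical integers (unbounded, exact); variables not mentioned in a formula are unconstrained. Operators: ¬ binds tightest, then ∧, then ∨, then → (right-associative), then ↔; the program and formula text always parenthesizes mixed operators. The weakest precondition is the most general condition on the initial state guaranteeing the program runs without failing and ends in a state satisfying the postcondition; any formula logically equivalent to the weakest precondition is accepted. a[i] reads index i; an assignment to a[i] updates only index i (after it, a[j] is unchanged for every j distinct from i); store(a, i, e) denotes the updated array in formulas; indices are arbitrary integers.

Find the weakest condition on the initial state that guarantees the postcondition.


Working backward. After the program, the postcondition w - 3*w + 8 < 1 ∧ u ≠ 5 must hold; in canonical form it is 2*w > 7 ∧ u ≠ 5.
Before skip: 2*w > 7 ∧ u ≠ 5
Before arr[1] := 3*u: 2*w > 7 ∧ u ≠ 5
Before u := w + tot: 2*w > 7 ∧ tot + w ≠ 5
Before arr[2] := 2*u + 9: 2*w > 7 ∧ tot + w ≠ 5
Before skip: 2*w > 7 ∧ tot + w ≠ 5
Answer: WP = 2*w > 7 ∧ tot + w ≠ 5


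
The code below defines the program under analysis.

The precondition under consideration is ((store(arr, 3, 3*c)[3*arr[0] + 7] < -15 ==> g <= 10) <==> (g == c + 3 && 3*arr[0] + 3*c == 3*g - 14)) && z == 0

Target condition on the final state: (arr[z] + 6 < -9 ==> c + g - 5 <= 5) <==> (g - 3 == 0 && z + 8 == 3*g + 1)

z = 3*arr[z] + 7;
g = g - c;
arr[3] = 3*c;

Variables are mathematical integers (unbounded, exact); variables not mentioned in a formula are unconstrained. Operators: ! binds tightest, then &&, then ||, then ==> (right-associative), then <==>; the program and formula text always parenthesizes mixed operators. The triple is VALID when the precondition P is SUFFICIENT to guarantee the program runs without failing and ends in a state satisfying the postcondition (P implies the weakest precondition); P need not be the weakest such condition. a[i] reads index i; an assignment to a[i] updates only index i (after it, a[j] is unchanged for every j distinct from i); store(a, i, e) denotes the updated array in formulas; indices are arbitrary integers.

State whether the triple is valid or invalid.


Working backward. After the program, the postcondition (arr[z] + 6 < -9 ==> c + g - 5 <= 5) <==> (g - 3 == 0 && z + 8 == 3*g + 1) must hold; in canonical form it is (arr[z] < -15 ==> c + g <= 10) <==> (g == 3 && z == 3*g - 7).
Before arr[3] := 3*c: (store(arr, 3, 3*c)[z] < -15 ==> c + g <= 10) <==> (g == 3 && z == 3*g - 7)
Before g := g - c: (store(arr, 3, 3*c)[z] < -15 ==> g <= 10) <==> (g == c + 3 && 3*c + z == 3*g - 7)
Before z := 3*arr[z] + 7: (store(arr, 3, 3*c)[3*arr[z] + 7] < -15 ==> g <= 10) <==> (g == c + 3 && 3*arr[z] + 3*c == 3*g - 14)
The weakest precondition is (store(arr, 3, 3*c)[3*arr[z] + 7] < -15 ==> g <= 10) <==> (g == c + 3 && 3*arr[z] + 3*c == 3*g - 14).
Check whether ((store(arr, 3, 3*c)[3*arr[0] + 7] < -15 ==> g <= 10) <==> (g == c + 3 && 3*arr[0] + 3*c == 3*g - 14)) && z == 0 implies it.
Every state satisfying the precondition satisfies the weakest precondition: the implication holds.
Answer: valid


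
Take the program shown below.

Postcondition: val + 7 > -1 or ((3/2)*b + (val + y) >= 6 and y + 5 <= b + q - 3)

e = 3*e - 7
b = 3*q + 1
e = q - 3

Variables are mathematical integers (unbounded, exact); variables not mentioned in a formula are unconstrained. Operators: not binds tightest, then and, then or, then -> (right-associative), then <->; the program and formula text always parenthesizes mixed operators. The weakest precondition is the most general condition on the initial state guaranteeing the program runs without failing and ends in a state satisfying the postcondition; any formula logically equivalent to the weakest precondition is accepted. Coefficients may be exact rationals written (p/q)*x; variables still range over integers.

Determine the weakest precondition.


Working backward. After the program, the postcondition val + 7 > -1 or ((3/2)*b + (val + y) >= 6 and y + 5 <= b + q - 3) must hold; in canonical form it is val > -8 or ((3/2)*b + val + y >= 6 and y <= b + q - 8).
Before e := q - 3: val > -8 or ((3/2)*b + val + y >= 6 and y <= b + q - 8)
Before b := 3*q + 1: val > -8 or ((9/2)*q + val + y >= 9/2 and y <= 4*q - 7)
Before e := 3*e - 7: val > -8 or ((9/2)*q + val + y >= 9/2 and y <= 4*q - 7)
Answer: WP = val > -8 or ((9/2)*q + val + y >= 9/2 and y <= 4*q - 7)


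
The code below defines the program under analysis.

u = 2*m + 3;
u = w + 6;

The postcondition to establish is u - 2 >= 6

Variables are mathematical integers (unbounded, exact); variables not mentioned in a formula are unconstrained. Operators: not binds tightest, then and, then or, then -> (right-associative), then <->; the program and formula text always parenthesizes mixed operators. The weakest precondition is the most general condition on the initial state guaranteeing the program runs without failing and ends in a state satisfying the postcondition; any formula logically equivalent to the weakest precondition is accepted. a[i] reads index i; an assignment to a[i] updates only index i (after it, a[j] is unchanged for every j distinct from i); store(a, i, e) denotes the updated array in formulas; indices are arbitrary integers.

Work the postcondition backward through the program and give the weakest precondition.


Working backward. After the program, the postcondition u - 2 >= 6 must hold; in canonical form it is u >= 8.
Before u := w + 6: w >= 2
Before u := 2*m + 3: w >= 2
Answer: WP = w >= 2


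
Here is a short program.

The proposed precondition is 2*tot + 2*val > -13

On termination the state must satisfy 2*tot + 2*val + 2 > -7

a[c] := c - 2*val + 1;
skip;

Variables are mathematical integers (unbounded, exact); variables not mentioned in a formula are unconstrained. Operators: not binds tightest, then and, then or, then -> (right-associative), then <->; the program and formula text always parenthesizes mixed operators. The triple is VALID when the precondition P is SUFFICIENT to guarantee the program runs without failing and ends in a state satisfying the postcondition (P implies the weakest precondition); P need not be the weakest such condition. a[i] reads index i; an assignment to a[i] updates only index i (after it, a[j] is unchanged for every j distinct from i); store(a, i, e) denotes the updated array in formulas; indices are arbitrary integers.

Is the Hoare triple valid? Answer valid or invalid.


Working backward. After the program, the postcondition 2*tot + 2*val + 2 > -7 must hold; in canonical form it is 2*tot + 2*val > -9.
Before skip: 2*tot + 2*val > -9
Before a[c] := c - 2*val + 1: 2*tot + 2*val > -9
The weakest precondition is 2*tot + 2*val > -9.
Check whether 2*tot + 2*val > -13 implies it.
Countermodel: at the initial state tot = 0, val = -5, the precondition holds but the weakest precondition fails.
Answer: invalid
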